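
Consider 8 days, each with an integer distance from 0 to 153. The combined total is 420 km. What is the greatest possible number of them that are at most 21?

Suppose k of them are at most 21. Those contribute at most 21 each and the rest at most 153 each.
So the total is at most 21k + 153(8 − k) = 1224 − 132k. This must still be ≥ 420, so k ≤ 6.
k = 6 is achieved by 6 values at 21 and 2 at 153, total 432; lower one of the 153's by 12 (still > 21) to reach 420.

6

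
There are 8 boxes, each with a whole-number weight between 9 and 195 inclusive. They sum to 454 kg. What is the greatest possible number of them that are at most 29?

6

Suppose k of them are at most 29. Those contribute at most 29 each and the rest at most 195 each.
So the total is at most 29k + 195(8 − k) = 1560 − 166k. This must still be ≥ 454, so k ≤ 6.
k = 6 is achieved by 6 values at 29 and 2 at 195, total 564; lower one of the 195's by 110 (still > 29) to reach 454.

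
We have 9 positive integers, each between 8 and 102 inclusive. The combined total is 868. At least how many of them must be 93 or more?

4

Suppose at most 9 − j of them reach 93; then j values are ≤ 92 and the rest ≤ 102.
The total is then ≤ 92·j + 102·(9 − j) = 918 − 10j. For this to be ≥ 868 we need j ≤ 5, so at least 9 − 5 = 4 must reach 93.
Exactly 4 works: 4 values at 102 and 5 at 92 total 868.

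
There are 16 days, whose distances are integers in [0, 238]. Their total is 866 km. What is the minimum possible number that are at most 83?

6

Each value above 83 is at least 84, contributing at least 84 − 0 = 84 above the floor 0.
The sum exceeds the floor total 0 by 866, so at most ⌊866/84⌋ = 10 exceed 83, and at least 6 are ≤ 83.
Exactly 6 works: 6 values at 0 and 10 at 84 total 840; raise one of the low values by 26 (still ≤ 83) to hit 866.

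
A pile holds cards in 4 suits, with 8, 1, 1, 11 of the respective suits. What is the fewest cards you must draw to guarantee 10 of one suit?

In the worst case you take as many as possible of each suit without reaching 10: 8 + 1 + 1 + 9 = 19.
The next one must give 10 of some suit, so 19 + 1 = 20.

20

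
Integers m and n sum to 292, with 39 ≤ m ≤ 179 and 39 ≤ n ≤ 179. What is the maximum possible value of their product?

mn = m(292 − m) is maximized when m is as near 292/2 as the bounds allow.
Taking m = 146 and n = 146 (both in [39, 179]) gives mn = 21316.

21316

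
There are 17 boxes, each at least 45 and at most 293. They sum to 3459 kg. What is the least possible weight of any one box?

45

To make one box as small as possible, make the other 16 as large as possible.
The other 16 can take up 16 × 293 = 4688 ≥ 3459 − 45, so one box can sit at its floor of 45.
Achievable: one at 45 and the other 16 totalling 3414, which fits since 16 × 45 ≤ 3414 ≤ 16 × 293.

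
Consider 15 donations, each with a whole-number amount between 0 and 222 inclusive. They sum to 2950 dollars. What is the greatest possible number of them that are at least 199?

14

If k of the values are ≥ 199, the total is ≥ 199k + 0(15 − k).
Setting 199k + 0(15 − k) ≤ 2950 gives 199k ≤ 2950, so k ≤ 14.
k = 14 is achieved by 14 values at 199 and 1 at 0, total 2786; add 164 to one value (staying below 199) to reach 2950.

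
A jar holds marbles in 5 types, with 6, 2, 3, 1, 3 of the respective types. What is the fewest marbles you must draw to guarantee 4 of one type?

In the worst case you take as many as possible of each type without reaching 4: 3 + 2 + 3 + 1 + 3 = 12.
The next one must give 4 of some type, so 12 + 1 = 13.

13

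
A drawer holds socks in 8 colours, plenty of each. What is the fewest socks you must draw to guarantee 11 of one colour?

In the worst case you draw 10 of each of the 8 colours: 8 × 10 = 80.
One more forces 11 of some colour, so 80 + 1 = 81.

81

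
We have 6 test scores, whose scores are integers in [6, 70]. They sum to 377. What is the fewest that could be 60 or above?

Each value short of 60 is at most 59, costing at least 70 − 59 = 11 against the maximum total of 420.
We can afford to lose at most 420 − 377 = 43, so at most ⌊43/11⌋ = 3 fall short, and at least 3 are ≥ 60.
Exactly 3 works: 3 values at 70 and 3 at 59 total 387; lower one of the high values by 10 (still ≥ 60) to hit 377.

3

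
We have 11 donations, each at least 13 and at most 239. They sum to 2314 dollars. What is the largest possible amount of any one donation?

239

To make one donation as large as possible, make the other 10 as small as possible.
The other 10 contribute at least 10 × 13 = 130, leaving at most 2314 − 130 = 2184.
But each donation is capped at 239, so the maximum is 239.
Achievable: one at 239 and the other 10 totalling 2075, which fits since 10 × 13 ≤ 2075 ≤ 10 × 239.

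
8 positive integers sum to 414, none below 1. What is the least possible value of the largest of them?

52

If every one of the 8 were at most 51, the total would be at most 8 × 51 = 408 < 414.
Equality holds with 6 values of 52 and 2 values of 51.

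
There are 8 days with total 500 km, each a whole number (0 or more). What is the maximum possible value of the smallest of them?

The average is 500/8 < 63, so some value is ≤ 62.
Taking 4 copies of 62 and 4 copies of 63 gives exactly 500, so 62 is attained.

62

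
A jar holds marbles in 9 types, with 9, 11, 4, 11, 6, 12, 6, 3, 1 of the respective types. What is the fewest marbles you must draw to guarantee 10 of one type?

In the worst case you take as many as possible of each type without reaching 10: 9 + 9 + 4 + 9 + 6 + 9 + 6 + 3 + 1 = 56.
The next one must give 10 of some type, so 56 + 1 = 57.

57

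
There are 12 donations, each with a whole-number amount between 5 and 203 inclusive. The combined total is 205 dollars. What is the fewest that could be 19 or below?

If only k of them are at most 19, the other 12 − k are at least 20, so the total is at least (12 − k)·20 + k·5.
This is ≤ 205, so (12 − k)·20 + 5k ≤ 205, which gives k ≥ 3.
Exactly 3 works: 3 values at 5 and 9 at 20 total 195; raise one of the low values by 10 (still ≤ 19) to hit 205.

3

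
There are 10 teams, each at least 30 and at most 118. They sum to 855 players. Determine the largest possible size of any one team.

118

To make one team as large as possible, make the other 9 as small as possible.
The other 9 contribute at least 9 × 30 = 270, leaving at most 855 − 270 = 585.
But each team is capped at 118, so the maximum is 118.
Achievable: one at 118 and the other 9 totalling 737, which fits since 9 × 30 ≤ 737 ≤ 9 × 118.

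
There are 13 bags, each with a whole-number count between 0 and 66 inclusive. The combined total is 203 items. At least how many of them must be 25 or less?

Let j be the number exceeding 25. Then the total is ≥ 26·j + 0·(13 − j) = 0 + 26j.
So 26j ≤ 203 and j ≤ 7; hence at least 13 − 7 = 6 are ≤ 25.
Exactly 6 works: 6 values at 0 and 7 at 26 total 182; raise one of the low values by 21 (still ≤ 25) to hit 203.

6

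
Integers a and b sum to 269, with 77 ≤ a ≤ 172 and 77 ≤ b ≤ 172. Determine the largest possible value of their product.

With a + b fixed, ab peaks when the two are closest together.
Taking a = 134 and b = 135 (both in [77, 172]) gives ab = 18090.

18090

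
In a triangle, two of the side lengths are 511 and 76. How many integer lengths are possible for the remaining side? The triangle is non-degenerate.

151

The triangle inequality gives |511 − 76| < c < 511 + 76, i.e. 435 < c < 587.
So c can be any integer from 436 to 586: 151 values.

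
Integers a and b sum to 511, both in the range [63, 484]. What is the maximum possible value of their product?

65280

ab = a(511 − a) is maximized when a is as near 511/2 as the bounds allow.
Taking a = 255 and b = 256 (both in [63, 484]) gives ab = 65280.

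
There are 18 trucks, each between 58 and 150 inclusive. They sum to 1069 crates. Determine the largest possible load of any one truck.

83

To make one truck as large as possible, make the other 17 as small as possible.
The other 17 contribute at least 17 × 58 = 986, leaving at most 1069 − 986 = 83.
Since 83 ≤ 150, this is achievable: one at 83 and 17 at 58.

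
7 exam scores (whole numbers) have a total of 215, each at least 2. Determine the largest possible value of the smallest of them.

The 7 values sum to 215, so their minimum is at most ⌊215/7⌋ = 30.
Achievable: 2 of them at 30 and 5 at 31 total 215.

30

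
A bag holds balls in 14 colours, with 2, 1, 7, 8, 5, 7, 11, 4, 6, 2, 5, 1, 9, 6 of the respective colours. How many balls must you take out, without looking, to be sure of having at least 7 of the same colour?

In the worst case you take as many as possible of each colour without reaching 7: 2 + 1 + 6 + 6 + 5 + 6 + 6 + 4 + 6 + 2 + 5 + 1 + 6 + 6 = 62.
The next one must give 7 of some colour, so 62 + 1 = 63.

63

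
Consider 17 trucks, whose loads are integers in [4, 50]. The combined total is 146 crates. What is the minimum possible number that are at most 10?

Each value above 10 is at least 11, contributing at least 11 − 4 = 7 above the floor 4.
The sum exceeds the floor total 68 by 78, so at most ⌊78/7⌋ = 11 exceed 10, and at least 6 are ≤ 10.
Exactly 6 works: 6 values at 4 and 11 at 11 total 145; raise one of the low values by 1 (still ≤ 10) to hit 146.

6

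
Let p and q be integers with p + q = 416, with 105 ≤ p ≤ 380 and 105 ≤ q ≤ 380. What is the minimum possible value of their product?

32655

For a fixed sum, pq is smallest when p and q are as far apart as possible.
The extreme feasible split is p = 105, q = 311, giving pq = 32655.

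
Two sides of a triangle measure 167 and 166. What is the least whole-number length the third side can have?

2

The third side must exceed |167 − 166| = 1.
The smallest integer above 1 is 2.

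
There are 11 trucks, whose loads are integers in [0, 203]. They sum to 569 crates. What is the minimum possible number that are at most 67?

Let j be the number exceeding 67. Then the total is ≥ 68·j + 0·(11 − j) = 0 + 68j.
So 68j ≤ 569 and j ≤ 8; hence at least 11 − 8 = 3 are ≤ 67.
Exactly 3 works: 3 values at 0 and 8 at 68 total 544; raise one of the low values by 25 (still ≤ 67) to hit 569.

3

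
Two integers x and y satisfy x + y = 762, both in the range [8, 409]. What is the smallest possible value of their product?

Since x + y is fixed, pushing one of them to its bound minimizes the product.
The extreme feasible split is x = 353, y = 409, giving xy = 144377.

144377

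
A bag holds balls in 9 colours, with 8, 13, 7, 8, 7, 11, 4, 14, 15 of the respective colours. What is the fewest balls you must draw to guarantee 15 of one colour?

In the worst case you take as many as possible of each colour without reaching 15: 8 + 13 + 7 + 8 + 7 + 11 + 4 + 14 + 14 = 86.
The next one must give 15 of some colour, so 86 + 1 = 87.

87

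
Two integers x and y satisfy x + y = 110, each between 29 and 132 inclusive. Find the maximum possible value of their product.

xy = x(110 − x) is maximized when x is as near 110/2 as the bounds allow.
Taking x = 55 and y = 55 (both in [29, 132]) gives xy = 3025.

3025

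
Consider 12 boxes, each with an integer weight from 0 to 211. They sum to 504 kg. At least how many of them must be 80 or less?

6

If only k of them are at most 80, the other 12 − k are at least 81, so the total is at least (12 − k)·81 + k·0.
This is ≤ 504, so (12 − k)·81 + 0k ≤ 504, which gives k ≥ 6.
Exactly 6 works: 6 values at 0 and 6 at 81 total 486; raise one of the low values by 18 (still ≤ 80) to hit 504.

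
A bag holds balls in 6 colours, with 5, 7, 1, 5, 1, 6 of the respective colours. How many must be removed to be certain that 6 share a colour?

In the worst case you take as many as possible of each colour without reaching 6: 5 + 5 + 1 + 5 + 1 + 5 = 22.
The next one must give 6 of some colour, so 22 + 1 = 23.

23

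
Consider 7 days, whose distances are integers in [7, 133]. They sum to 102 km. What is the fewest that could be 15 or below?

Let j be the number exceeding 15. Then the total is ≥ 16·j + 7·(7 − j) = 49 + 9j.
So 9j ≤ 53 and j ≤ 5; hence at least 7 − 5 = 2 are ≤ 15.
Exactly 2 works: 2 values at 7 and 5 at 16 total 94; raise one of the low values by 8 (still ≤ 15) to hit 102.

2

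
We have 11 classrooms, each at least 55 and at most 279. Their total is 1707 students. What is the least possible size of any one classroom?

55

Minimizing one value means maximizing the remaining 10.
The other 10 can take up 10 × 279 = 2790 ≥ 1707 − 55, so one classroom can sit at its floor of 55.
Achievable: one at 55 and the other 10 totalling 1652, which fits since 10 × 55 ≤ 1652 ≤ 10 × 279.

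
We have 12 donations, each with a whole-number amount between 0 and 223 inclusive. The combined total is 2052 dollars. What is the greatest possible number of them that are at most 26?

Each value at 26 or below falls at least 223 − 26 = 197 short of the ceiling 223.
The ceiling total is 12 × 223 = 2676, and we need 2052, so at most ⌊(2676 − 2052)/197⌋ = 3 can be that low.
k = 3 is achieved by 3 values at 26 and 9 at 223, total 2085; lower one of the 223's by 33 (still > 26) to reach 2052.

3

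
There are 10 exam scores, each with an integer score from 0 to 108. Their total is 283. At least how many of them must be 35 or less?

3

Let j be the number exceeding 35. Then the total is ≥ 36·j + 0·(10 − j) = 0 + 36j.
So 36j ≤ 283 and j ≤ 7; hence at least 10 − 7 = 3 are ≤ 35.
Exactly 3 works: 3 values at 0 and 7 at 36 total 252; raise one of the low values by 31 (still ≤ 35) to hit 283.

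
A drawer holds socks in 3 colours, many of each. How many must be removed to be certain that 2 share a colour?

4

In the worst case you draw 1 of each of the 3 colours: 3 × 1 = 3.
One more forces 2 of some colour, so 3 + 1 = 4.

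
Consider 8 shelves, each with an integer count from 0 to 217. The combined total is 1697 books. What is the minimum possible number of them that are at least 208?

Each value short of 208 is at most 207, costing at least 217 − 207 = 10 against the maximum total of 1736.
We can afford to lose at most 1736 − 1697 = 39, so at most ⌊39/10⌋ = 3 fall short, and at least 5 are ≥ 208.
Exactly 5 works: 5 values at 217 and 3 at 207 total 1706; lower one of the high values by 9 (still ≥ 208) to hit 1697.

5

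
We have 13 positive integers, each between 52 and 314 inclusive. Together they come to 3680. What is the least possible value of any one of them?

52

To make one integer as small as possible, make the other 12 as large as possible.
The other 12 can take up 12 × 314 = 3768 ≥ 3680 − 52, so one integer can sit at its floor of 52.
Achievable: one at 52 and the other 12 totalling 3628, which fits since 12 × 52 ≤ 3628 ≤ 12 × 314.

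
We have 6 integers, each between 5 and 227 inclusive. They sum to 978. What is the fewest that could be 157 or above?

Each value short of 157 is at most 156, costing at least 227 − 156 = 71 against the maximum total of 1362.
We can afford to lose at most 1362 − 978 = 384, so at most ⌊384/71⌋ = 5 fall short, and at least 1 are ≥ 157.
Exactly 1 works: 1 value at 227 and 5 at 156 total 1007; lower one of the high values by 29 (still ≥ 157) to hit 978.

1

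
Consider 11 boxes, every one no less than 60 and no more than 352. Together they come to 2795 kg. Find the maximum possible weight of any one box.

Maximizing one value means minimizing the remaining 10.
The other 10 contribute at least 10 × 60 = 600, leaving at most 2795 − 600 = 2195.
But each box is capped at 352, so the maximum is 352.
Achievable: one at 352 and the other 10 totalling 2443, which fits since 10 × 60 ≤ 2443 ≤ 10 × 352.

352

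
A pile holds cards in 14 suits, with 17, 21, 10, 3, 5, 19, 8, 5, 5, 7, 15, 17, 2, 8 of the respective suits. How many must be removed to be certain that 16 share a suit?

129

In the worst case you take as many as possible of each suit without reaching 16: 15 + 15 + 10 + 3 + 5 + 15 + 8 + 5 + 5 + 7 + 15 + 15 + 2 + 8 = 128.
The next one must give 16 of some suit, so 128 + 1 = 129.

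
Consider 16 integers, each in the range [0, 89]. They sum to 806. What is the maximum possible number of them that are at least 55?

14

Suppose k of them are at least 55. Those contribute at least 55 each and the other 16 − k at least 0 each.
So the total is at least 55k + 0(16 − k) = 0 + 55k. This must be ≤ 806, giving k ≤ 14.
k = 14 is achieved by 14 values at 55 and 2 at 0, total 770; add 36 to one value (staying below 55) to reach 806.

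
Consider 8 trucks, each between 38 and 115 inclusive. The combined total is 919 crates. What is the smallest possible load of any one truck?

To make one truck as small as possible, make the other 7 as large as possible.
The other 7 contribute at most 7 × 115 = 805, leaving at least 919 − 805 = 114.
Since 114 ≥ 38, this is achievable: one at 114 and 7 at 115.

114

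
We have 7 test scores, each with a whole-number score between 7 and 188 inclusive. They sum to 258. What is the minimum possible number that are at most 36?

If only k of them are at most 36, the other 7 − k are at least 37, so the total is at least (7 − k)·37 + k·7.
This is ≤ 258, so (7 − k)·37 + 7k ≤ 258, which gives k ≥ 1.
Exactly 1 works: 1 value at 7 and 6 at 37 total 229; raise one of the low values by 29 (still ≤ 36) to hit 258.

1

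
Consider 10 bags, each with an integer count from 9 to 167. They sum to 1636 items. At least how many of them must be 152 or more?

8

Suppose at most 10 − j of them reach 152; then j values are ≤ 151 and the rest ≤ 167.
The total is then ≤ 151·j + 167·(10 − j) = 1670 − 16j. For this to be ≥ 1636 we need j ≤ 2, so at least 10 − 2 = 8 must reach 152.
Exactly 8 works: 8 values at 167 and 2 at 151 total 1638; lower one of the high values by 2 (still ≥ 152) to hit 1636.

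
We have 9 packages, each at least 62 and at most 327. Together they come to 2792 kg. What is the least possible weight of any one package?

Minimizing one value means maximizing the remaining 8.
The other 8 contribute at most 8 × 327 = 2616, leaving at least 2792 − 2616 = 176.
Since 176 ≥ 62, this is achievable: one at 176 and 8 at 327.

176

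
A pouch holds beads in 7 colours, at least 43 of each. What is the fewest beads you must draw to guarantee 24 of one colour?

You could draw 23 of every colour without reaching 24 of any — 161 in all.
One more forces 24 of some colour, so 161 + 1 = 162.

162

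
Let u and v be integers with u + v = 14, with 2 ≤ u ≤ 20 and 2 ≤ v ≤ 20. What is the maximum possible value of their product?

For a fixed sum, the product uv is largest when u and v are as close as possible.
Taking u = 7 and v = 7 (both in [2, 20]) gives uv = 49.

49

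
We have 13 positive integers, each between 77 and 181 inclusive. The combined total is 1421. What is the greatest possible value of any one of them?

Maximizing one value means minimizing the remaining 12.
The other 12 contribute at least 12 × 77 = 924, leaving at most 1421 − 924 = 497.
But each integer is capped at 181, so the maximum is 181.
Achievable: one at 181 and the other 12 totalling 1240, which fits since 12 × 77 ≤ 1240 ≤ 12 × 181.

181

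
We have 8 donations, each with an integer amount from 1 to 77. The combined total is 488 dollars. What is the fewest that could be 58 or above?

Suppose at most 8 − j of them reach 58; then j values are ≤ 57 and the rest ≤ 77.
The total is then ≤ 57·j + 77·(8 − j) = 616 − 20j. For this to be ≥ 488 we need j ≤ 6, so at least 8 − 6 = 2 must reach 58.
Exactly 2 works: 2 values at 77 and 6 at 57 total 496; lower one of the high values by 8 (still ≥ 58) to hit 488.

2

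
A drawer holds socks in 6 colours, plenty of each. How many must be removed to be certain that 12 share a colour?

67

You could draw 11 of every colour without reaching 12 of any — 66 in all.
One more forces 12 of some colour, so 66 + 1 = 67.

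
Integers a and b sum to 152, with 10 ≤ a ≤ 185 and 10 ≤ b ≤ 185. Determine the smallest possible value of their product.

1420

Since a + b is fixed, pushing one of them to its bound minimizes the product.
At the endpoint a = 10, b = 152 − 10 = 142, so ab = 10 × 142 = 1420.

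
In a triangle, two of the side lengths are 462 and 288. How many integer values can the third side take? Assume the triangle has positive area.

575

The triangle inequality gives |462 − 288| < c < 462 + 288, i.e. 174 < c < 750.
So c can be any integer from 175 to 749: 575 values.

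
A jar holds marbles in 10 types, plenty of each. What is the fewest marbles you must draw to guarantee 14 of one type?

You could draw 13 of every type without reaching 14 of any — 130 in all.
One more forces 14 of some type, so 130 + 1 = 131.

131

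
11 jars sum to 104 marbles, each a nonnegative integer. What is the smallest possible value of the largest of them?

Some value must be at least ⌈104/11⌉ = 10, since 11 × 9 = 99 < 104.
Taking 6 copies of 9 and 5 copies of 10 gives exactly 104, so 10 is attained.

10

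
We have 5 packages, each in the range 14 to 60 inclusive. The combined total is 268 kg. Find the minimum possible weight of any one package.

28

To make one package as small as possible, make the other 4 as large as possible.
The other 4 contribute at most 4 × 60 = 240, leaving at least 268 − 240 = 28.
Since 28 ≥ 14, this is achievable: one at 28 and 4 at 60.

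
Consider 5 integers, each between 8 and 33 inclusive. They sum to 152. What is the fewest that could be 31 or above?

If only k of them are at least 31, the other 5 − k are at most 30, so the total is at most k·33 + (5 − k)·30.
This must reach 152, so k·33 + (5 − k)·30 ≥ 152, giving k ≥ 1.
Exactly 1 works: 1 value at 33 and 4 at 30 total 153; lower one of the high values by 1 (still ≥ 31) to hit 152.

1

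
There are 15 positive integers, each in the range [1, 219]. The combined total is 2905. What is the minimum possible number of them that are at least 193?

Each value short of 193 is at most 192, costing at least 219 − 192 = 27 against the maximum total of 3285.
We can afford to lose at most 3285 − 2905 = 380, so at most ⌊380/27⌋ = 14 fall short, and at least 1 are ≥ 193.
Exactly 1 works: 1 value at 219 and 14 at 192 total 2907; lower one of the high values by 2 (still ≥ 193) to hit 2905.

1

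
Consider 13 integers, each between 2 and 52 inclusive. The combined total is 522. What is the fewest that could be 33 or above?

Suppose at most 13 − j of them reach 33; then j values are ≤ 32 and the rest ≤ 52.
The total is then ≤ 32·j + 52·(13 − j) = 676 − 20j. For this to be ≥ 522 we need j ≤ 7, so at least 13 − 7 = 6 must reach 33.
Exactly 6 works: 6 values at 52 and 7 at 32 total 536; lower one of the high values by 14 (still ≥ 33) to hit 522.

6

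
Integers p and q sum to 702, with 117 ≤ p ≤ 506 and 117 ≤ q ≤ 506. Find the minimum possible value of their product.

99176

Since p + q is fixed, pushing one of them to its bound minimizes the product.
At the endpoint p = 196, q = 702 − 196 = 506, so pq = 196 × 506 = 99176.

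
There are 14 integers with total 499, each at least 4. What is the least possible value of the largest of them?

36

The 14 values sum to 499, so their maximum is at least ⌈499/14⌉ = 36.
Equality holds with 9 values of 36 and 5 values of 35.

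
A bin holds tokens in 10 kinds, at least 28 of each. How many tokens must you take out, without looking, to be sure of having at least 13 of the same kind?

121

You could draw 12 of every kind without reaching 13 of any — 120 in all.
One more forces 13 of some kind, so 120 + 1 = 121.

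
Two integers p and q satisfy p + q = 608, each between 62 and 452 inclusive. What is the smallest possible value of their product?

70512

Since p + q is fixed, pushing one of them to its bound minimizes the product.
At the endpoint p = 156, q = 608 − 156 = 452, so pq = 156 × 452 = 70512.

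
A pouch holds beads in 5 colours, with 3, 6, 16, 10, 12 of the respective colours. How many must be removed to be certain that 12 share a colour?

In the worst case you take as many as possible of each colour without reaching 12: 3 + 6 + 11 + 10 + 11 = 41.
The next one must give 12 of some colour, so 41 + 1 = 42.

42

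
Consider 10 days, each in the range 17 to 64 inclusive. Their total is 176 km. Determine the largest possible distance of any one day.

Maximizing one value means minimizing the remaining 9.
The other 9 contribute at least 9 × 17 = 153, leaving at most 176 − 153 = 23.
Since 23 ≤ 64, this is achievable: one at 23 and 9 at 17.

23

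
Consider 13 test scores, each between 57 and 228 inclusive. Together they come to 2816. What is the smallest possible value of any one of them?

80

To make one score as small as possible, make the other 12 as large as possible.
The other 12 contribute at most 12 × 228 = 2736, leaving at least 2816 − 2736 = 80.
Since 80 ≥ 57, this is achievable: one at 80 and 12 at 228.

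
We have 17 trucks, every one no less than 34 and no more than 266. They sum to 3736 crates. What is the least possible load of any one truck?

To make one truck as small as possible, make the other 16 as large as possible.
The other 16 can take up 16 × 266 = 4256 ≥ 3736 − 34, so one truck can sit at its floor of 34.
Achievable: one at 34 and the other 16 totalling 3702, which fits since 16 × 34 ≤ 3702 ≤ 16 × 266.

34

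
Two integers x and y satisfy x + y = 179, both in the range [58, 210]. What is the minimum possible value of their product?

Since x + y is fixed, pushing one of them to its bound minimizes the product.
At the endpoint x = 58, y = 179 − 58 = 121, so xy = 58 × 121 = 7018.

7018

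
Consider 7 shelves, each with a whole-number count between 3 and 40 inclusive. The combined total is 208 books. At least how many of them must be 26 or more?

If only k of them are at least 26, the other 7 − k are at most 25, so the total is at most k·40 + (7 − k)·25.
This must reach 208, so k·40 + (7 − k)·25 ≥ 208, giving k ≥ 3.
Exactly 3 works: 3 values at 40 and 4 at 25 total 220; lower one of the high values by 12 (still ≥ 26) to hit 208.

3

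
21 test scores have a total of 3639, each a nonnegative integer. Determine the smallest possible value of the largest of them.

Some value must be at least ⌈3639/21⌉ = 174, since 21 × 173 = 3633 < 3639.
Achievable: 6 of them at 174 and 15 at 173 total 3639.

174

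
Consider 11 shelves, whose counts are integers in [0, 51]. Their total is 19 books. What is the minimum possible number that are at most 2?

Each value above 2 is at least 3, contributing at least 3 − 0 = 3 above the floor 0.
The sum exceeds the floor total 0 by 19, so at most ⌊19/3⌋ = 6 exceed 2, and at least 5 are ≤ 2.
Exactly 5 works: 5 values at 0 and 6 at 3 total 18; raise one of the low values by 1 (still ≤ 2) to hit 19.

5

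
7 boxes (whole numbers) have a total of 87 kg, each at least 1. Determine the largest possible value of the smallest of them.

The 7 values sum to 87, so their minimum is at most ⌊87/7⌋ = 12.
Taking 4 copies of 12 and 3 copies of 13 gives exactly 87, so 12 is attained.

12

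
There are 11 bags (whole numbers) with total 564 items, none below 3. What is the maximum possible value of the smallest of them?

51

The average is 564/11 < 52, so some value is ≤ 51.
Taking 8 copies of 51 and 3 copies of 52 gives exactly 564, so 51 is attained.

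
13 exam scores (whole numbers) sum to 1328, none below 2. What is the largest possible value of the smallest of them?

The average is 1328/13 < 103, so some value is ≤ 102.
Equality holds with 11 values of 102 and 2 values of 103.

102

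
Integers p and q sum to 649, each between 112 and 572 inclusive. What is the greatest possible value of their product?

105300

For a fixed sum, the product pq is largest when p and q are as close as possible.
Taking p = 324 and q = 325 (both in [112, 572]) gives pq = 105300.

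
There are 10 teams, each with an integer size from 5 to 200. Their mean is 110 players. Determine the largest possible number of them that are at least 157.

The total is 10 × 110 = 1100.
If k of the values are ≥ 157, the total is ≥ 157k + 5(10 − k).
Setting 157k + 5(10 − k) ≤ 1100 gives 152k ≤ 1050, so k ≤ 6.
k = 6 is achieved by 6 values at 157 and 4 at 5, total 962; add 138 to one value (staying below 157) to reach 1100.

6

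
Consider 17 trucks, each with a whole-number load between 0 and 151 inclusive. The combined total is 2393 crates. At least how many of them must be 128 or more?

If only k of them are at least 128, the other 17 − k are at most 127, so the total is at most k·151 + (17 − k)·127.
This must reach 2393, so k·151 + (17 − k)·127 ≥ 2393, giving k ≥ 10.
Exactly 10 works: 10 values at 151 and 7 at 127 total 2399; lower one of the high values by 6 (still ≥ 128) to hit 2393.

10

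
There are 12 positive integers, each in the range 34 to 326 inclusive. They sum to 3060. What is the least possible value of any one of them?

34

To make one integer as small as possible, make the other 11 as large as possible.
The other 11 can take up 11 × 326 = 3586 ≥ 3060 − 34, so one integer can sit at its floor of 34.
Achievable: one at 34 and the other 11 totalling 3026, which fits since 11 × 34 ≤ 3026 ≤ 11 × 326.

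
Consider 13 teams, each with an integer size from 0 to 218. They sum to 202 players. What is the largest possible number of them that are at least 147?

1

Suppose k of them are at least 147. Those contribute at least 147 each and the other 13 − k at least 0 each.
So the total is at least 147k + 0(13 − k) = 0 + 147k. This must be ≤ 202, giving k ≤ 1.
k = 1 is achieved by 1 value at 147 and 12 at 0, total 147; add 55 to one value (staying below 147) to reach 202.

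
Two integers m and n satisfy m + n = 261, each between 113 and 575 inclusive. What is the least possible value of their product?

For a fixed sum, mn is smallest when m and n are as far apart as possible.
At the endpoint m = 113, n = 261 − 113 = 148, so mn = 113 × 148 = 16724.

16724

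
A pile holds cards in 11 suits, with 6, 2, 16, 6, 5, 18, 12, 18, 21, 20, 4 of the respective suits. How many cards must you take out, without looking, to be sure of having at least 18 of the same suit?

120

In the worst case you take as many as possible of each suit without reaching 18: 6 + 2 + 16 + 6 + 5 + 17 + 12 + 17 + 17 + 17 + 4 = 119.
The next one must give 18 of some suit, so 119 + 1 = 120.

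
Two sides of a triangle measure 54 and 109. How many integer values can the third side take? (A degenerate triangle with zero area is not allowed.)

107

The triangle inequality gives |54 − 109| < c < 54 + 109, i.e. 55 < c < 163.
So c can be any integer from 56 to 162: 107 values.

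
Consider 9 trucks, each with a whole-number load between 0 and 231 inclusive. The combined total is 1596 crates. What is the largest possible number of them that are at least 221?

7

Suppose k of them are at least 221. Those contribute at least 221 each and the other 9 − k at least 0 each.
So the total is at least 221k + 0(9 − k) = 0 + 221k. This must be ≤ 1596, giving k ≤ 7.
k = 7 is achieved by 7 values at 221 and 2 at 0, total 1547; add 49 to one value (staying below 221) to reach 1596.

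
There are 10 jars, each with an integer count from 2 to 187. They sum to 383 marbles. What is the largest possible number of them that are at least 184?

With k values at 184 or above and the rest at least 2, the sum is at least 20 + 182k.
Since the sum is 383, we need 182k ≤ 363, i.e. k ≤ 1.
k = 1 is achieved by 1 value at 184 and 9 at 2, total 202; add 181 to one value (staying below 184) to reach 383.

1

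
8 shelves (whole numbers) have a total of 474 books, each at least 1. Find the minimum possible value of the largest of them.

If every one of the 8 were at most 59, the total would be at most 8 × 59 = 472 < 474.
Equality holds with 2 values of 60 and 6 values of 59.

60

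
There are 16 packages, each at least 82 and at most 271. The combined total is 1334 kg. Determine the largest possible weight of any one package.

Maximizing one value means minimizing the remaining 15.
The other 15 contribute at least 15 × 82 = 1230, leaving at most 1334 − 1230 = 104.
Since 104 ≤ 271, this is achievable: one at 104 and 15 at 82.

104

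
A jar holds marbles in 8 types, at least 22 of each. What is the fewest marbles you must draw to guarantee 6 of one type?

41

You could draw 5 of every type without reaching 6 of any — 40 in all.
One more forces 6 of some type, so 40 + 1 = 41.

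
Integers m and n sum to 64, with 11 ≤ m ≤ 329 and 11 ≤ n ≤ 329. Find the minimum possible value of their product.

583

Since m + n is fixed, pushing one of them to its bound minimizes the product.
The extreme feasible split is m = 11, n = 53, giving mn = 583.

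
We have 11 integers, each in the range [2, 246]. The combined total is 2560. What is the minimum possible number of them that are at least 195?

Each value short of 195 is at most 194, costing at least 246 − 194 = 52 against the maximum total of 2706.
We can afford to lose at most 2706 − 2560 = 146, so at most ⌊146/52⌋ = 2 fall short, and at least 9 are ≥ 195.
Exactly 9 works: 9 values at 246 and 2 at 194 total 2602; lower one of the high values by 42 (still ≥ 195) to hit 2560.

9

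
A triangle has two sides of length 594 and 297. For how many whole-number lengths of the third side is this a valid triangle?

593

The triangle inequality gives |594 − 297| < c < 594 + 297, i.e. 297 < c < 891.
So c can be any integer from 298 to 890: 593 values.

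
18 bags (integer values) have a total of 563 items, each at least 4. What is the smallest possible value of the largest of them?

32

The 18 values sum to 563, so their maximum is at least ⌈563/18⌉ = 32.
Taking 13 copies of 31 and 5 copies of 32 gives exactly 563, so 32 is attained.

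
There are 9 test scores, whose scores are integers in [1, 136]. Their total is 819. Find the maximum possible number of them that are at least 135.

If k of the values are ≥ 135, the total is ≥ 135k + 1(9 − k).
Setting 135k + 1(9 − k) ≤ 819 gives 134k ≤ 810, so k ≤ 6.
k = 6 is achieved by 6 values at 135 and 3 at 1, total 813; add 6 to one value (staying below 135) to reach 819.

6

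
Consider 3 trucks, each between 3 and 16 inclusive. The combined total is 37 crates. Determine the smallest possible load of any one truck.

5

To make one truck as small as possible, make the other 2 as large as possible.
The other 2 contribute at most 2 × 16 = 32, leaving at least 37 − 32 = 5.
Since 5 ≥ 3, this is achievable: one at 5 and 2 at 16.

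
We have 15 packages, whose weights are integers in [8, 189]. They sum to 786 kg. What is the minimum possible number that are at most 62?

3

Each value above 62 is at least 63, contributing at least 63 − 8 = 55 above the floor 8.
The sum exceeds the floor total 120 by 666, so at most ⌊666/55⌋ = 12 exceed 62, and at least 3 are ≤ 62.
Exactly 3 works: 3 values at 8 and 12 at 63 total 780; raise one of the low values by 6 (still ≤ 62) to hit 786.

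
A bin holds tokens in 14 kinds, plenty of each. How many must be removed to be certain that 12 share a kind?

You could draw 11 of every kind without reaching 12 of any — 154 in all.
One more forces 12 of some kind, so 154 + 1 = 155.

155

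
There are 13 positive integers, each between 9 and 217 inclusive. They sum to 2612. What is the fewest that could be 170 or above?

9

If only k of them are at least 170, the other 13 − k are at most 169, so the total is at most k·217 + (13 − k)·169.
This must reach 2612, so k·217 + (13 − k)·169 ≥ 2612, giving k ≥ 9.
Exactly 9 works: 9 values at 217 and 4 at 169 total 2629; lower one of the high values by 17 (still ≥ 170) to hit 2612.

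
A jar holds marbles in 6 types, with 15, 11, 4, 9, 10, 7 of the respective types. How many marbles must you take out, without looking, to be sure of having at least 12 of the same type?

In the worst case you take as many as possible of each type without reaching 12: 11 + 11 + 4 + 9 + 10 + 7 = 52.
The next one must give 12 of some type, so 52 + 1 = 53.

53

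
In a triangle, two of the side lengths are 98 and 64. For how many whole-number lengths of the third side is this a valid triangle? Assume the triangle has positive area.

The triangle inequality gives |98 − 64| < c < 98 + 64, i.e. 34 < c < 162.
So c can be any integer from 35 to 161: 127 values.

127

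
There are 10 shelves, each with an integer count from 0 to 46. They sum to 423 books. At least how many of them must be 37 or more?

7

Suppose at most 10 − j of them reach 37; then j values are ≤ 36 and the rest ≤ 46.
The total is then ≤ 36·j + 46·(10 − j) = 460 − 10j. For this to be ≥ 423 we need j ≤ 3, so at least 10 − 3 = 7 must reach 37.
Exactly 7 works: 7 values at 46 and 3 at 36 total 430; lower one of the high values by 7 (still ≥ 37) to hit 423.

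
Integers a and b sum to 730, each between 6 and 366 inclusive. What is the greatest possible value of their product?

133225

ab = a(730 − a) is maximized when a is as near 730/2 as the bounds allow.
Taking a = 365 and b = 365 (both in [6, 366]) gives ab = 133225.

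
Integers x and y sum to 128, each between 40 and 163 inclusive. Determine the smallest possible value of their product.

3520

Since x + y is fixed, pushing one of them to its bound minimizes the product.
The extreme feasible split is x = 40, y = 88, giving xy = 3520.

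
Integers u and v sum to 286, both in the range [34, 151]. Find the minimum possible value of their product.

20385

uv = u(286 − u) is concave in u, so over [135, 151] it is minimized at an endpoint.
The extreme feasible split is u = 135, v = 151, giving uv = 20385.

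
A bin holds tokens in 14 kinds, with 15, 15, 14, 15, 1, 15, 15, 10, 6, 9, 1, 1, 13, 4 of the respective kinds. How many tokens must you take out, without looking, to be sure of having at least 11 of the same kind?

In the worst case you take as many as possible of each kind without reaching 11: 10 + 10 + 10 + 10 + 1 + 10 + 10 + 10 + 6 + 9 + 1 + 1 + 10 + 4 = 102.
The next one must give 11 of some kind, so 102 + 1 = 103.

103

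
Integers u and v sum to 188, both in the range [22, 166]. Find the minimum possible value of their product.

3652

uv = u(188 − u) is concave in u, so over [22, 166] it is minimized at an endpoint.
At the endpoint u = 22, v = 188 − 22 = 166, so uv = 22 × 166 = 3652.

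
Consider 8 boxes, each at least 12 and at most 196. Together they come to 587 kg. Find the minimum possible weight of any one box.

12

To make one box as small as possible, make the other 7 as large as possible.
The other 7 can take up 7 × 196 = 1372 ≥ 587 − 12, so one box can sit at its floor of 12.
Achievable: one at 12 and the other 7 totalling 575, which fits since 7 × 12 ≤ 575 ≤ 7 × 196.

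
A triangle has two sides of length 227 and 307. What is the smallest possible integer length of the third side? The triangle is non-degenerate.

81

The third side must exceed |227 − 307| = 80.
The smallest integer above 80 is 81.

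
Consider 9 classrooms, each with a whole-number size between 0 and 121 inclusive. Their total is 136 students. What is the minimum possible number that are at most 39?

6

Each value above 39 is at least 40, contributing at least 40 − 0 = 40 above the floor 0.
The sum exceeds the floor total 0 by 136, so at most ⌊136/40⌋ = 3 exceed 39, and at least 6 are ≤ 39.
Exactly 6 works: 6 values at 0 and 3 at 40 total 120; raise one of the low values by 16 (still ≤ 39) to hit 136.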